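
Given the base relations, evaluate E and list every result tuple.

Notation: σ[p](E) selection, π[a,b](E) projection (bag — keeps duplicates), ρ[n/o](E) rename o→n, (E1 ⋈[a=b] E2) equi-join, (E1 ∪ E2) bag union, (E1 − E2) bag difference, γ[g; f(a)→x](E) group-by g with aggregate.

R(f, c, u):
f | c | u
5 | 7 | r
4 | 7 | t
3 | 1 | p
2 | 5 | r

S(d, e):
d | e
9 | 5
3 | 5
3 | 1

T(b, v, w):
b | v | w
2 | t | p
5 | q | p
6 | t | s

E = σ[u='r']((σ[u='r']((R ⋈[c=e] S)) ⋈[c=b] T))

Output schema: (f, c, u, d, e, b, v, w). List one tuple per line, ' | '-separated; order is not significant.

Per-node cardinality:
  R → 4
  S → 3
  (R ⋈[c=e] S) → 3
  σ[u='r']((R ⋈[c=e] S)) → 2
  T → 3
  (σ[u='r']((R ⋈[c=e] S)) ⋈[c=b] T) → 2
  σ[u='r']((σ[u='r']((R ⋈[c=e] S)) ⋈[c=b] T)) → 2

== RESULT ==
f | c | u | d | e | b | v | w
2 | 5 | r | 3 | 5 | 5 | q | p
2 | 5 | r | 9 | 5 | 5 | q | p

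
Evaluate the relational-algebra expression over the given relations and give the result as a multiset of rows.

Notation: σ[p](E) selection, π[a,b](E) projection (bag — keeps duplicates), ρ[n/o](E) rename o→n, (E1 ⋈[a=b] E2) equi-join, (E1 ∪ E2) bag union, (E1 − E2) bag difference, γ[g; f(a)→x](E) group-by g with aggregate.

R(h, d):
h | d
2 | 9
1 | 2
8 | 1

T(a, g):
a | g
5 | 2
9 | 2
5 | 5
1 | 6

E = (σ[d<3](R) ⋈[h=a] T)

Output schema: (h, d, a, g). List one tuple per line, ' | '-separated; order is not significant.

Row counts bottom-up:
  R → 3
  σ[d<3](R) → 2
  T → 4
  (σ[d<3](R) ⋈[h=a] T) → 1

== RESULT ==
h | d | a | g
1 | 2 | 1 | 6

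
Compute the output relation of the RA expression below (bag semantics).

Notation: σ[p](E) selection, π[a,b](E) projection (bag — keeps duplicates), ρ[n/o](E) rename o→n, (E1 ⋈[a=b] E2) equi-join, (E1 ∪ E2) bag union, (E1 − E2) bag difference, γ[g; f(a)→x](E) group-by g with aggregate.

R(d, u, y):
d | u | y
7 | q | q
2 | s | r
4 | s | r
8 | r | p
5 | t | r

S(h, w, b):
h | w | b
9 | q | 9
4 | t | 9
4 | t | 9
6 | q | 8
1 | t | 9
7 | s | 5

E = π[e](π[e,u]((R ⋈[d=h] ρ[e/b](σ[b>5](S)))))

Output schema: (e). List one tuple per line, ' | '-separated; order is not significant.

Per-node cardinality:
  R → 5
  S → 6
  σ[b>5](S) → 5
  ρ[e/b](σ[b>5](S)) → 5
  (R ⋈[d=h] ρ[e/b](σ[b>5](S))) → 2
  π[e,u]((R ⋈[d=h] ρ[e/b](σ[b>5](S)))) → 2
  π[e](π[e,u]((R ⋈[d=h] ρ[e/b](σ[b>5](S))))) → 2

== RESULT ==
e
9
9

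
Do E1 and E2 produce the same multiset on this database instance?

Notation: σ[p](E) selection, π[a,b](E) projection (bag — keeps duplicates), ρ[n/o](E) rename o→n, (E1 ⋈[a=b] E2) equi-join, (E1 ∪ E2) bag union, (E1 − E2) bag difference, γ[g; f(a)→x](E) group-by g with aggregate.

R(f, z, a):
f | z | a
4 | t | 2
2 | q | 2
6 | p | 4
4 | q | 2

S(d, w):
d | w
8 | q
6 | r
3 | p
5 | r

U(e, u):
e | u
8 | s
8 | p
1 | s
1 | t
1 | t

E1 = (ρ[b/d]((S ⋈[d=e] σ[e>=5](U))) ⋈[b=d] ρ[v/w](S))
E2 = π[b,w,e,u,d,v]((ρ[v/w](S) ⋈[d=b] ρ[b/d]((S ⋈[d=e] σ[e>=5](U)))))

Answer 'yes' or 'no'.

E1 per-node cardinality:
  S → 4
  U → 5
  σ[e>=5](U) → 2
  (S ⋈[d=e] σ[e>=5](U)) → 2
  ρ[b/d]((S ⋈[d=e] σ[e>=5](U))) → 2
  S → 4
  ρ[v/w](S) → 4
  (ρ[b/d]((S ⋈[d=e] σ[e>=5](U))) ⋈[b=d] ρ[v/w](S)) → 2
E2 per-node cardinality:
  S → 4
  ρ[v/w](S) → 4
  S → 4
  U → 5
  σ[e>=5](U) → 2
  (S ⋈[d=e] σ[e>=5](U)) → 2
  ρ[b/d]((S ⋈[d=e] σ[e>=5](U))) → 2
  (ρ[v/w](S) ⋈[d=b] ρ[b/d]((S ⋈[d=e] σ[e>=5](U)))) → 2
  π[b,w,e,u,d,v]((ρ[v/w](S) ⋈[d=b] ρ[b/d]((S ⋈[d=e] σ[e>=5](U))))) → 2

E1 and E2 produce the same multiset:
b | w | e | u | d | v
8 | q | 8 | p | 8 | q
8 | q | 8 | s | 8 | q

yes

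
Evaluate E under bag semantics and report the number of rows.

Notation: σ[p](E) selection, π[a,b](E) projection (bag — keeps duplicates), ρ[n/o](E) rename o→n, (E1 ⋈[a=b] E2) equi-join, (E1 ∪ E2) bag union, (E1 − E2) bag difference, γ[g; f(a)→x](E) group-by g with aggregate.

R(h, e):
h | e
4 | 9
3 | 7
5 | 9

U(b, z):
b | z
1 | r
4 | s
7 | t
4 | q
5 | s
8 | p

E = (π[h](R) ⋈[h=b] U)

Row counts bottom-up:
  R → 3
  π[h](R) → 3
  U → 6
  (π[h](R) ⋈[h=b] U) → 3

|E| = 3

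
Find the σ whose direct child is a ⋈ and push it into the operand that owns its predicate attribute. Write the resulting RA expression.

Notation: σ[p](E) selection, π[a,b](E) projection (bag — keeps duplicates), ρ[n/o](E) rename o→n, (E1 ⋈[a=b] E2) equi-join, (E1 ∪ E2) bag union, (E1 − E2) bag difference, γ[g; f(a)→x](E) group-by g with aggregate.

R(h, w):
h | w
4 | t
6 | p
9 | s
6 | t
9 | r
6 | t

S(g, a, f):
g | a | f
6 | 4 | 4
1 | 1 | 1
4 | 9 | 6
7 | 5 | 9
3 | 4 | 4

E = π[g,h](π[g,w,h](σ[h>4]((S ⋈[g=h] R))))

σ filters on h, owned by the right side.
E' = π[g,h](π[g,w,h]((S ⋈[g=h] σ[h>4](R))))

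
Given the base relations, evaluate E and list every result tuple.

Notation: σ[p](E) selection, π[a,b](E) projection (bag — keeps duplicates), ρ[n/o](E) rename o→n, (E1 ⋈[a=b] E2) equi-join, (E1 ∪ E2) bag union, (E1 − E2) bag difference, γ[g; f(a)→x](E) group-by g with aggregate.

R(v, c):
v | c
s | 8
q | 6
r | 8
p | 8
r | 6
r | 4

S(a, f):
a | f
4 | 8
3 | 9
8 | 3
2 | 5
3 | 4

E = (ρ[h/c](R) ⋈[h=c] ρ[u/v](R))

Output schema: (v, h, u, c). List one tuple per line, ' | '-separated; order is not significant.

Subexpression sizes:
  R → 6
  ρ[h/c](R) → 6
  R → 6
  ρ[u/v](R) → 6
  (ρ[h/c](R) ⋈[h=c] ρ[u/v](R)) → 14

== RESULT ==
v | h | u | c
p | 8 | p | 8
p | 8 | r | 8
p | 8 | s | 8
q | 6 | q | 6
q | 6 | r | 6
r | 4 | r | 4
r | 6 | q | 6
r | 6 | r | 6
r | 8 | p | 8
r | 8 | r | 8
r | 8 | s | 8
s | 8 | p | 8
s | 8 | r | 8
s | 8 | s | 8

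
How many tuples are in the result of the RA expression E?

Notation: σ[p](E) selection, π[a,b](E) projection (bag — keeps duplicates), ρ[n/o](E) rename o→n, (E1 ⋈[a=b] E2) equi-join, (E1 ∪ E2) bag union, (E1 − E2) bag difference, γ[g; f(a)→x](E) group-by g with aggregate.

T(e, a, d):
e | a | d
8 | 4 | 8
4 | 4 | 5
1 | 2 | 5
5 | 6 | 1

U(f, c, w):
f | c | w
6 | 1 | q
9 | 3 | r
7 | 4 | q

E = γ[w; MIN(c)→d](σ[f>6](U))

Subexpression sizes:
  U → 3
  σ[f>6](U) → 2
  γ[w; MIN(c)→d](σ[f>6](U)) → 2

|E| = 2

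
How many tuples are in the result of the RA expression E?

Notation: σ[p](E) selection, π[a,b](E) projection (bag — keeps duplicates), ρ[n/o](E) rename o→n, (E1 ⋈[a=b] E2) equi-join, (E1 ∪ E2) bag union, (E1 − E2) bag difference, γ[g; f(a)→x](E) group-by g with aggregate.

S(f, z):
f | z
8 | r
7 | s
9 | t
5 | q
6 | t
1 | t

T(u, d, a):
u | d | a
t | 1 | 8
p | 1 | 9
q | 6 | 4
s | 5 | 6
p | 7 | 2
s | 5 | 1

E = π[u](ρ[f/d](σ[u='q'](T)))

Row counts bottom-up:
  T → 6
  σ[u='q'](T) → 1
  ρ[f/d](σ[u='q'](T)) → 1
  π[u](ρ[f/d](σ[u='q'](T))) → 1

|E| = 1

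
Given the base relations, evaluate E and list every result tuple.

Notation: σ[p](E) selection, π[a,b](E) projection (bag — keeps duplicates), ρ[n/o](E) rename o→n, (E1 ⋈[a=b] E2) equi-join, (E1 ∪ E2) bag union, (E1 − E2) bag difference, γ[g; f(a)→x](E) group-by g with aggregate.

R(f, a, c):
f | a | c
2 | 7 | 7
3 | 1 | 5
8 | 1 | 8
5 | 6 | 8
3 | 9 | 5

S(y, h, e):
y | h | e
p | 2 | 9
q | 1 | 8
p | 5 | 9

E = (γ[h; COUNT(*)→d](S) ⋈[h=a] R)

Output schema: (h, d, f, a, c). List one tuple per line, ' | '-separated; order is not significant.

Row counts bottom-up:
  S → 3
  γ[h; COUNT(*)→d](S) → 3
  R → 5
  (γ[h; COUNT(*)→d](S) ⋈[h=a] R) → 2

== RESULT ==
h | d | f | a | c
1 | 1 | 3 | 1 | 5
1 | 1 | 8 | 1 | 8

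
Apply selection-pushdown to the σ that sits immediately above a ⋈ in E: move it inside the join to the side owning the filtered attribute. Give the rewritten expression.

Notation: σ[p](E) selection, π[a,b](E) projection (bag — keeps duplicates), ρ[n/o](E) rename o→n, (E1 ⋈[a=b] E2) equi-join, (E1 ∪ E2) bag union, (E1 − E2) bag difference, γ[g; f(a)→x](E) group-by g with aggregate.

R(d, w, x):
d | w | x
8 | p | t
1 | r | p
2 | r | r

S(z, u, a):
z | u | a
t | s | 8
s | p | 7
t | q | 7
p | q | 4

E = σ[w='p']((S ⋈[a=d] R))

σ filters on w, owned by the right side.
E' = (S ⋈[a=d] σ[w='p'](R))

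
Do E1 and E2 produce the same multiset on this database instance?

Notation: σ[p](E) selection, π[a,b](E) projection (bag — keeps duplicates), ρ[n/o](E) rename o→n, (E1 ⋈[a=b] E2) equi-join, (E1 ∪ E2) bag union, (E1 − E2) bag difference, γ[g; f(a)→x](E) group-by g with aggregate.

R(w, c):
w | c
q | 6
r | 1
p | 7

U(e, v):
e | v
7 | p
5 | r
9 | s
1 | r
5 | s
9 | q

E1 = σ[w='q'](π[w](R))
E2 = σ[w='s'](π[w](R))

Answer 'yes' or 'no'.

E1 per-node cardinality:
  R → 3
  π[w](R) → 3
  σ[w='q'](π[w](R)) → 1
E2 per-node cardinality:
  R → 3
  π[w](R) → 3
  σ[w='s'](π[w](R)) → 0

E1 result:
w
q
E2 result:
w
(0 rows)
Witness: ('q',) appears 1× in E1 but 0× in E2.

no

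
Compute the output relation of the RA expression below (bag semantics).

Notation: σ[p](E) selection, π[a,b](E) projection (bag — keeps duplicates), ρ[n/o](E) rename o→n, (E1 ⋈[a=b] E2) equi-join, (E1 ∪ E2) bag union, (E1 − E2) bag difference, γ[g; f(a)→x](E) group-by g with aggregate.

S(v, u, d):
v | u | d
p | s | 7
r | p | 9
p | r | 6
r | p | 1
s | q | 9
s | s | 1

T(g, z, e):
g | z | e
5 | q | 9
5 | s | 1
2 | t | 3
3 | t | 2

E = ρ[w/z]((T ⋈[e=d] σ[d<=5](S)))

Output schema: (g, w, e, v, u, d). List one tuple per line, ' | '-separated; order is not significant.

Per-node cardinality:
  T → 4
  S → 6
  σ[d<=5](S) → 2
  (T ⋈[e=d] σ[d<=5](S)) → 2
  ρ[w/z]((T ⋈[e=d] σ[d<=5](S))) → 2

== RESULT ==
g | w | e | v | u | d
5 | s | 1 | r | p | 1
5 | s | 1 | s | s | 1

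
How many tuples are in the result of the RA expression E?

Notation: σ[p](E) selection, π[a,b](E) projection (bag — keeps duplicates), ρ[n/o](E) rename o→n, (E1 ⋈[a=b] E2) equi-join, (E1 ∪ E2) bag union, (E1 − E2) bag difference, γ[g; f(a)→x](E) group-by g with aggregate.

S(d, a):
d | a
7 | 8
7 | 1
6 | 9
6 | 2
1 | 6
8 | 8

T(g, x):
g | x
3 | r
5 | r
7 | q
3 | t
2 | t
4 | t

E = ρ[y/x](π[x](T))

Row counts bottom-up:
  T → 6
  π[x](T) → 6
  ρ[y/x](π[x](T)) → 6

|E| = 6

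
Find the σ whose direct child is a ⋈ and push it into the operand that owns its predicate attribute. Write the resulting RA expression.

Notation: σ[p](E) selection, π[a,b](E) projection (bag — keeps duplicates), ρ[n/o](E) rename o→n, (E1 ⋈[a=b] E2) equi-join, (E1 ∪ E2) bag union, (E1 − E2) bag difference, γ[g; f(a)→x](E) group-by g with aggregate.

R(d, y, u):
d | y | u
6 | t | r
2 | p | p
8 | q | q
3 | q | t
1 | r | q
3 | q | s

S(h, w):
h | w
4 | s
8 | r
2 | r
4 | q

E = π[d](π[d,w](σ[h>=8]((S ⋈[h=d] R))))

σ filters on h, owned by the left side.
E' = π[d](π[d,w]((σ[h>=8](S) ⋈[h=d] R)))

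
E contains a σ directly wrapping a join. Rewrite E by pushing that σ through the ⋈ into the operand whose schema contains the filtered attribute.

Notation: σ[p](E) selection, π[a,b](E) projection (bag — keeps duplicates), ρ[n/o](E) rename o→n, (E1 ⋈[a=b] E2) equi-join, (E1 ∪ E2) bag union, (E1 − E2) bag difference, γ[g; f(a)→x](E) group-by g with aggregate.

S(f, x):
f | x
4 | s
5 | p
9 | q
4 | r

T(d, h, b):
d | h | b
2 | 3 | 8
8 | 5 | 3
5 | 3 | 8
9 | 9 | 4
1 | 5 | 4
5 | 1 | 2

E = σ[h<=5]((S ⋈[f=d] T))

σ filters on h, owned by the right side.
E' = (S ⋈[f=d] σ[h<=5](T))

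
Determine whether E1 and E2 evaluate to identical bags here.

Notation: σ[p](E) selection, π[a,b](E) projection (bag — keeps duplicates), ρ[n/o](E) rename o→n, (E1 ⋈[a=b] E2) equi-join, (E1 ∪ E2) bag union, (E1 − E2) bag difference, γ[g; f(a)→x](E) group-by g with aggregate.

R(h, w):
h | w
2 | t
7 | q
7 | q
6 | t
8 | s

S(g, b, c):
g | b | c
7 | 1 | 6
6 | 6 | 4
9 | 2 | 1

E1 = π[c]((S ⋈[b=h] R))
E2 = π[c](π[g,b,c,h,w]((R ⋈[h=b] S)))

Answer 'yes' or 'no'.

E1 subexpression sizes:
  S → 3
  R → 5
  (S ⋈[b=h] R) → 2
  π[c]((S ⋈[b=h] R)) → 2
E2 subexpression sizes:
  R → 5
  S → 3
  (R ⋈[h=b] S) → 2
  π[g,b,c,h,w]((R ⋈[h=b] S)) → 2
  π[c](π[g,b,c,h,w]((R ⋈[h=b] S))) → 2

E1 and E2 produce the same multiset:
c
1
4

yes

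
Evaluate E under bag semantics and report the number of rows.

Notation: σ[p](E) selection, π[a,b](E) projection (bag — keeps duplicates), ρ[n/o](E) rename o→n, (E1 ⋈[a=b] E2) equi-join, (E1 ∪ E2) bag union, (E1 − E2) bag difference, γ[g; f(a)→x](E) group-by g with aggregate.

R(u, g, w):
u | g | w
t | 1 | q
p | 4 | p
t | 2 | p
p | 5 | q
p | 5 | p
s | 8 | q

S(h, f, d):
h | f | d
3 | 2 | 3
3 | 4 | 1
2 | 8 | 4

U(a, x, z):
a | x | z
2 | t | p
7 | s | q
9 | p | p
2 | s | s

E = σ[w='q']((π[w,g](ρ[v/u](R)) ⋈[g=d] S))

Per-node cardinality:
  R → 6
  ρ[v/u](R) → 6
  π[w,g](ρ[v/u](R)) → 6
  S → 3
  (π[w,g](ρ[v/u](R)) ⋈[g=d] S) → 2
  σ[w='q']((π[w,g](ρ[v/u](R)) ⋈[g=d] S)) → 1

|E| = 1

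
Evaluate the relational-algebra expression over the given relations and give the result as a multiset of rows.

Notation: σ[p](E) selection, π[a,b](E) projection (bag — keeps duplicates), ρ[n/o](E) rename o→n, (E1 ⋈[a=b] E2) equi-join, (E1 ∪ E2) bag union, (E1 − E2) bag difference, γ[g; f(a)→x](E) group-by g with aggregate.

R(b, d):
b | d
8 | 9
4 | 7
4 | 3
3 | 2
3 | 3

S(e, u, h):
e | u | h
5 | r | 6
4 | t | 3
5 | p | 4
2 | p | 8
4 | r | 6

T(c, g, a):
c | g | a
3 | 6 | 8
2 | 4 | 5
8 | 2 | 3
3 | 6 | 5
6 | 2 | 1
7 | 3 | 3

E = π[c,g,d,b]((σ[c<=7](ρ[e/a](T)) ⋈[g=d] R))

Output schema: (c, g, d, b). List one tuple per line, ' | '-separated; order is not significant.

Stepwise |·|:
  T → 6
  ρ[e/a](T) → 6
  σ[c<=7](ρ[e/a](T)) → 5
  R → 5
  (σ[c<=7](ρ[e/a](T)) ⋈[g=d] R) → 3
  π[c,g,d,b]((σ[c<=7](ρ[e/a](T)) ⋈[g=d] R)) → 3

== RESULT ==
c | g | d | b
6 | 2 | 2 | 3
7 | 3 | 3 | 3
7 | 3 | 3 | 4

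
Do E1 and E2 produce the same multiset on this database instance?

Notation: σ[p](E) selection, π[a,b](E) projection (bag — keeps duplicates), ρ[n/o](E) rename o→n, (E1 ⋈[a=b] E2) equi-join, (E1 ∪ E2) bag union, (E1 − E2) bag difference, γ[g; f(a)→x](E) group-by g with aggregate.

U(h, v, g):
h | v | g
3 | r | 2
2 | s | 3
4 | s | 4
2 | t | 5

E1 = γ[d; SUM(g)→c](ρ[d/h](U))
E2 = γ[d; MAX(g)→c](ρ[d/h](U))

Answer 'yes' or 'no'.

E1 stepwise |·|:
  U → 4
  ρ[d/h](U) → 4
  γ[d; SUM(g)→c](ρ[d/h](U)) → 3
E2 stepwise |·|:
  U → 4
  ρ[d/h](U) → 4
  γ[d; MAX(g)→c](ρ[d/h](U)) → 3

E1 result:
d | c
2 | 8
3 | 2
4 | 4
E2 result:
d | c
2 | 5
3 | 2
4 | 4
Witness: (2, 5) appears 0× in E1 but 1× in E2.

no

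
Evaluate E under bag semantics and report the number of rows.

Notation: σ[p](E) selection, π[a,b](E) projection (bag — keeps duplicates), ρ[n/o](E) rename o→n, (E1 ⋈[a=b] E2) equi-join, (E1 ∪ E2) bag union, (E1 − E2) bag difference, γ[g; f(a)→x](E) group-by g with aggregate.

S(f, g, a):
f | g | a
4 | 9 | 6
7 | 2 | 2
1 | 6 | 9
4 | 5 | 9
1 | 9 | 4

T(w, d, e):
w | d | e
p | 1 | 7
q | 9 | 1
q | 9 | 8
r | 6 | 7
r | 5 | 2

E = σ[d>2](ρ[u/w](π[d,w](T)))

Per-node cardinality:
  T → 5
  π[d,w](T) → 5
  ρ[u/w](π[d,w](T)) → 5
  σ[d>2](ρ[u/w](π[d,w](T))) → 4

|E| = 4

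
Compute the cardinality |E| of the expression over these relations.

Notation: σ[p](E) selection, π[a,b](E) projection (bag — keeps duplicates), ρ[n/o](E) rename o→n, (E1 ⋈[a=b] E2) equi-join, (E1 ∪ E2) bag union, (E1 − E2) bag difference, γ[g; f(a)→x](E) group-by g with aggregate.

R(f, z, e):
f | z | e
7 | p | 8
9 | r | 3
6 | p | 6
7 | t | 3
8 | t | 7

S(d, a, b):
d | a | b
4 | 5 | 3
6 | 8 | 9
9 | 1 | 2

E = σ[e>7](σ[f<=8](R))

Row counts bottom-up:
  R → 5
  σ[f<=8](R) → 4
  σ[e>7](σ[f<=8](R)) → 1

|E| = 1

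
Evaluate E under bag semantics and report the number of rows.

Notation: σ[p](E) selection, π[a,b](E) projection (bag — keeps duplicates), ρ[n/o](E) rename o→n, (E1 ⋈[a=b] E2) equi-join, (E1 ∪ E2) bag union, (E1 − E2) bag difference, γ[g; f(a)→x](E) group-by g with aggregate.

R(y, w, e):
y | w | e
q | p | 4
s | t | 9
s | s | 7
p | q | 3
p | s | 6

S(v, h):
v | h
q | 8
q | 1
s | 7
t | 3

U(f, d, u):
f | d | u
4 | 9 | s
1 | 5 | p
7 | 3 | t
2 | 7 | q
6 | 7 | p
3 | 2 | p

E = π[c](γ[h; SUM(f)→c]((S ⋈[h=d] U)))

Row counts bottom-up:
  S → 4
  U → 6
  (S ⋈[h=d] U) → 3
  γ[h; SUM(f)→c]((S ⋈[h=d] U)) → 2
  π[c](γ[h; SUM(f)→c]((S ⋈[h=d] U))) → 2

|E| = 2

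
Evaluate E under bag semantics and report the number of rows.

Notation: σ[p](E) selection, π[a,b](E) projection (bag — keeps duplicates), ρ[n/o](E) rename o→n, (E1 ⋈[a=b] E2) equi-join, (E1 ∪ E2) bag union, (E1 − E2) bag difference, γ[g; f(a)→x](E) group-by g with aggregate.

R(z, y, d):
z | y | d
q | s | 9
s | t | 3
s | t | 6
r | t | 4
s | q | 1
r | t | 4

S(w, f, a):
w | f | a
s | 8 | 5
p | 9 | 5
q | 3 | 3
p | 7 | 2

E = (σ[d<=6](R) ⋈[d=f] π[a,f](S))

Row counts bottom-up:
  R → 6
  σ[d<=6](R) → 5
  S → 4
  π[a,f](S) → 4
  (σ[d<=6](R) ⋈[d=f] π[a,f](S)) → 1

|E| = 1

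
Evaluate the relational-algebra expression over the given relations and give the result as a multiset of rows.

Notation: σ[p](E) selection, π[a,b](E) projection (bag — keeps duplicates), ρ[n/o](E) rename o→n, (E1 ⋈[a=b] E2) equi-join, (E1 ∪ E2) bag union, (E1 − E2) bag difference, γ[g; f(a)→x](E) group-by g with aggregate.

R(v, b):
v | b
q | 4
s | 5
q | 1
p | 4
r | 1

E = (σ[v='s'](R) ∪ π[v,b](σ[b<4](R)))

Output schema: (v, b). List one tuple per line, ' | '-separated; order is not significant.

Per-node cardinality:
  R → 5
  σ[v='s'](R) → 1
  R → 5
  σ[b<4](R) → 2
  π[v,b](σ[b<4](R)) → 2
  (σ[v='s'](R) ∪ π[v,b](σ[b<4](R))) → 3

== RESULT ==
v | b
q | 1
r | 1
s | 5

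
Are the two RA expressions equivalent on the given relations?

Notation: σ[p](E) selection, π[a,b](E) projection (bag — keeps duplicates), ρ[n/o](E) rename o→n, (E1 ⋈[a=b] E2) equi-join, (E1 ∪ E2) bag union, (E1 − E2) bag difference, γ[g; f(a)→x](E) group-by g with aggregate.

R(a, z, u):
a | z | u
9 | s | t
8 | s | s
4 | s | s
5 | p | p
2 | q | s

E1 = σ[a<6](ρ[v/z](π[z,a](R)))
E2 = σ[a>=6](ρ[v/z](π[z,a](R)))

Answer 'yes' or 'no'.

E1 per-node cardinality:
  R → 5
  π[z,a](R) → 5
  ρ[v/z](π[z,a](R)) → 5
  σ[a<6](ρ[v/z](π[z,a](R))) → 3
E2 per-node cardinality:
  R → 5
  π[z,a](R) → 5
  ρ[v/z](π[z,a](R)) → 5
  σ[a>=6](ρ[v/z](π[z,a](R))) → 2

E1 result:
v | a
p | 5
q | 2
s | 4
E2 result:
v | a
s | 8
s | 9
Witness: ('s', 9) appears 0× in E1 but 1× in E2.

no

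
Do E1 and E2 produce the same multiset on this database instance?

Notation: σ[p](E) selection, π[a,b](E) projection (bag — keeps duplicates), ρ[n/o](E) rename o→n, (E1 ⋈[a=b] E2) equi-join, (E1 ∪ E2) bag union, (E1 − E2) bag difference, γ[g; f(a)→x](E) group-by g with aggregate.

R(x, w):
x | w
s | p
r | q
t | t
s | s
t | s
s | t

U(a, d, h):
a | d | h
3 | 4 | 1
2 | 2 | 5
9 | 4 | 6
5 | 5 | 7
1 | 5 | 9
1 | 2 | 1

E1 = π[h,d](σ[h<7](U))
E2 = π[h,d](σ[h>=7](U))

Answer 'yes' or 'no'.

E1 subexpression sizes:
  U → 6
  σ[h<7](U) → 4
  π[h,d](σ[h<7](U)) → 4
E2 subexpression sizes:
  U → 6
  σ[h>=7](U) → 2
  π[h,d](σ[h>=7](U)) → 2

E1 result:
h | d
1 | 2
1 | 4
5 | 2
6 | 4
E2 result:
h | d
7 | 5
9 | 5
Witness: (9, 5) appears 0× in E1 but 1× in E2.

no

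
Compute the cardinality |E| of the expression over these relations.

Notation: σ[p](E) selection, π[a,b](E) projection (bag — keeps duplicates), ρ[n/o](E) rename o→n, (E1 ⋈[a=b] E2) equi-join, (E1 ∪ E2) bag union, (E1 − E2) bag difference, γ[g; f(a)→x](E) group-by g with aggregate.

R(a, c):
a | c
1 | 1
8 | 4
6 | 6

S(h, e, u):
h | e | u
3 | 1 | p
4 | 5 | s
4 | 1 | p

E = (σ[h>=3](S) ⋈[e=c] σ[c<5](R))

Subexpression sizes:
  S → 3
  σ[h>=3](S) → 3
  R → 3
  σ[c<5](R) → 2
  (σ[h>=3](S) ⋈[e=c] σ[c<5](R)) → 2

|E| = 2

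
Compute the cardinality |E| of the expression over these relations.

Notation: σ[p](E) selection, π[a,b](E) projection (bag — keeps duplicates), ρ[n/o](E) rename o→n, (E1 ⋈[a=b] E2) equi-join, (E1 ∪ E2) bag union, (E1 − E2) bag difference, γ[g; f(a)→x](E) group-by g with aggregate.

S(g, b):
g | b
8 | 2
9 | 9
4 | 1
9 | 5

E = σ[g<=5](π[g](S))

Row counts bottom-up:
  S → 4
  π[g](S) → 4
  σ[g<=5](π[g](S)) → 1

|E| = 1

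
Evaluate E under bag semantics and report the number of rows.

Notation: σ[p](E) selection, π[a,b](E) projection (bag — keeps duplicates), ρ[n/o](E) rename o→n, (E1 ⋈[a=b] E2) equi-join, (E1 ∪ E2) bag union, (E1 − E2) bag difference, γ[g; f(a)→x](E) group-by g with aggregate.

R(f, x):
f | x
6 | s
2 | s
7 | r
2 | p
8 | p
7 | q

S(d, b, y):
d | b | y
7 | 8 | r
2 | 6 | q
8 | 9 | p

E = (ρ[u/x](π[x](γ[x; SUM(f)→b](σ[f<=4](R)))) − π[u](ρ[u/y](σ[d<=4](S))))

Per-node cardinality:
  R → 6
  σ[f<=4](R) → 2
  γ[x; SUM(f)→b](σ[f<=4](R)) → 2
  π[x](γ[x; SUM(f)→b](σ[f<=4](R))) → 2
  ρ[u/x](π[x](γ[x; SUM(f)→b](σ[f<=4](R)))) → 2
  S → 3
  σ[d<=4](S) → 1
  ρ[u/y](σ[d<=4](S)) → 1
  π[u](ρ[u/y](σ[d<=4](S))) → 1
  (ρ[u/x](π[x](γ[x; SUM(f)→b](σ[f<=4](R)))) − π[u](ρ[u/y](σ[d<=4](S)))) → 2

|E| = 2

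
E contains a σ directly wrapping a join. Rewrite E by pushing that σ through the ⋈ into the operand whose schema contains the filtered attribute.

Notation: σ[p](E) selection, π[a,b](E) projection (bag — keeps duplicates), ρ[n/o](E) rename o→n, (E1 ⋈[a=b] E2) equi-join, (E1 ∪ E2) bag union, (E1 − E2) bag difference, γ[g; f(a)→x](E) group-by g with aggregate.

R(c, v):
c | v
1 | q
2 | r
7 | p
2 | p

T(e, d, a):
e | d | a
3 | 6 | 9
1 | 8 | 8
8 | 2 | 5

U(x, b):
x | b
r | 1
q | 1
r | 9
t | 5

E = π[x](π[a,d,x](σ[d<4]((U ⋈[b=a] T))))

σ filters on d, owned by the right side.
E' = π[x](π[a,d,x]((U ⋈[b=a] σ[d<4](T))))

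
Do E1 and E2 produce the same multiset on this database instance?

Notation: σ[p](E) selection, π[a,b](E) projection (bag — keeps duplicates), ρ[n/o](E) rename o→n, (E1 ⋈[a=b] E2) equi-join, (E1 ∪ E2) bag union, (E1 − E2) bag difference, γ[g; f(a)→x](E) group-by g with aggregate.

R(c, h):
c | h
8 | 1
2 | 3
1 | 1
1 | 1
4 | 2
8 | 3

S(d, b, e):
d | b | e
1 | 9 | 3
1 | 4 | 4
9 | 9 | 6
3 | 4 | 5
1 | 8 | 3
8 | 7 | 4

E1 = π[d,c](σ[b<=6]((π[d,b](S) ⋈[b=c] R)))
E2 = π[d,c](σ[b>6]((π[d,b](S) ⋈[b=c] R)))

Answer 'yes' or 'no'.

E1 row counts bottom-up:
  S → 6
  π[d,b](S) → 6
  R → 6
  (π[d,b](S) ⋈[b=c] R) → 4
  σ[b<=6]((π[d,b](S) ⋈[b=c] R)) → 2
  π[d,c](σ[b<=6]((π[d,b](S) ⋈[b=c] R))) → 2
E2 row counts bottom-up:
  S → 6
  π[d,b](S) → 6
  R → 6
  (π[d,b](S) ⋈[b=c] R) → 4
  σ[b>6]((π[d,b](S) ⋈[b=c] R)) → 2
  π[d,c](σ[b>6]((π[d,b](S) ⋈[b=c] R))) → 2

E1 result:
d | c
1 | 4
3 | 4
E2 result:
d | c
1 | 8
1 | 8
Witness: (1, 8) appears 0× in E1 but 2× in E2.

no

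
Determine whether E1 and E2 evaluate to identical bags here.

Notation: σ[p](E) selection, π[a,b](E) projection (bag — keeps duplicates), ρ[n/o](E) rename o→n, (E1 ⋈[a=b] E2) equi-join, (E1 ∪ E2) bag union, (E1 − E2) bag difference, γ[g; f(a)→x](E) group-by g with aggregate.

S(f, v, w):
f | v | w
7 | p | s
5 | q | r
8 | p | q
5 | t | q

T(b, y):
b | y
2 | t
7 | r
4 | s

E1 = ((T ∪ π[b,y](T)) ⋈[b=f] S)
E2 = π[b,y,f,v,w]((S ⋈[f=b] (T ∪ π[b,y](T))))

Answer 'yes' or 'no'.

E1 subexpression sizes:
  T → 3
  T → 3
  π[b,y](T) → 3
  (T ∪ π[b,y](T)) → 6
  S → 4
  ((T ∪ π[b,y](T)) ⋈[b=f] S) → 2
E2 subexpression sizes:
  S → 4
  T → 3
  T → 3
  π[b,y](T) → 3
  (T ∪ π[b,y](T)) → 6
  (S ⋈[f=b] (T ∪ π[b,y](T))) → 2
  π[b,y,f,v,w]((S ⋈[f=b] (T ∪ π[b,y](T)))) → 2

E1 and E2 produce the same multiset:
b | y | f | v | w
7 | r | 7 | p | s
7 | r | 7 | p | s

yes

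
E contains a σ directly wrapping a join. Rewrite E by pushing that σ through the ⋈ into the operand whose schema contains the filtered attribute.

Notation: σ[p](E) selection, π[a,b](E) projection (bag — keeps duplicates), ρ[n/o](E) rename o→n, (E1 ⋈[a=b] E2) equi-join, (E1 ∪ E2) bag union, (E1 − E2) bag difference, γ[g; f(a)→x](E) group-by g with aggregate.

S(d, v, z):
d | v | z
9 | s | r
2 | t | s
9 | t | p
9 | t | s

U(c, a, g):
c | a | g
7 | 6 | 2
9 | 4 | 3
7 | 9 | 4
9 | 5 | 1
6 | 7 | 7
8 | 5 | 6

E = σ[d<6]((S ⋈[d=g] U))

σ filters on d, owned by the left side.
E' = (σ[d<6](S) ⋈[d=g] U)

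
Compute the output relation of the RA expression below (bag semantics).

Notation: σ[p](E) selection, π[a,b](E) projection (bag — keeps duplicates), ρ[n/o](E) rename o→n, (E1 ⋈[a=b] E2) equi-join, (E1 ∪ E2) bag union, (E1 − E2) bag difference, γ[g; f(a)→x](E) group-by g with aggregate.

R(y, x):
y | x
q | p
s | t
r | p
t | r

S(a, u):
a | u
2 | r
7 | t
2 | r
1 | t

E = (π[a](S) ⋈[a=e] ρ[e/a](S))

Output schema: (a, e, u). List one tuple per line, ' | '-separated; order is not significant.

Per-node cardinality:
  S → 4
  π[a](S) → 4
  S → 4
  ρ[e/a](S) → 4
  (π[a](S) ⋈[a=e] ρ[e/a](S)) → 6

== RESULT ==
a | e | u
1 | 1 | t
2 | 2 | r
2 | 2 | r
2 | 2 | r
2 | 2 | r
7 | 7 | t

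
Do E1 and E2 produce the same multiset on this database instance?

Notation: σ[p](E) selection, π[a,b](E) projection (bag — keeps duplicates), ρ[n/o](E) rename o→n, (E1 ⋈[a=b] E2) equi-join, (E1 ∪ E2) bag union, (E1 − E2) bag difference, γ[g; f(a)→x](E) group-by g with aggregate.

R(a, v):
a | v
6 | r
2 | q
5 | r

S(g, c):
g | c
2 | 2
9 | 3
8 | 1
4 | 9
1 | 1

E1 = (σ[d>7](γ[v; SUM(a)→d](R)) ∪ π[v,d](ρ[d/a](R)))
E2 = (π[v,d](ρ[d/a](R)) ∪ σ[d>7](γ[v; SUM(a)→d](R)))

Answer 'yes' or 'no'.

E1 stepwise |·|:
  R → 3
  γ[v; SUM(a)→d](R) → 2
  σ[d>7](γ[v; SUM(a)→d](R)) → 1
  R → 3
  ρ[d/a](R) → 3
  π[v,d](ρ[d/a](R)) → 3
  (σ[d>7](γ[v; SUM(a)→d](R)) ∪ π[v,d](ρ[d/a](R))) → 4
E2 stepwise |·|:
  R → 3
  ρ[d/a](R) → 3
  π[v,d](ρ[d/a](R)) → 3
  R → 3
  γ[v; SUM(a)→d](R) → 2
  σ[d>7](γ[v; SUM(a)→d](R)) → 1
  (π[v,d](ρ[d/a](R)) ∪ σ[d>7](γ[v; SUM(a)→d](R))) → 4

E1 and E2 produce the same multiset:
v | d
q | 2
r | 5
r | 6
r | 11

yes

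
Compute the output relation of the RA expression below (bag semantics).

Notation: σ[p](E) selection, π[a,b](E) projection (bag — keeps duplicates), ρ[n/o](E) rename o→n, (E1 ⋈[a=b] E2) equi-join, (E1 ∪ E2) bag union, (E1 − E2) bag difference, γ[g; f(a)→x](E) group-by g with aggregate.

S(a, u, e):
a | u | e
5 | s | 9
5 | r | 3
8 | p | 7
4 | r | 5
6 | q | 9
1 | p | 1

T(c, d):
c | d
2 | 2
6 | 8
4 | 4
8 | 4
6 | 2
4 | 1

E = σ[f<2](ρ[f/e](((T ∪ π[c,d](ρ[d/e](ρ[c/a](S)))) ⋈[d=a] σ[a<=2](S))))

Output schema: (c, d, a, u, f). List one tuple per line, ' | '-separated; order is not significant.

Per-node cardinality:
  T → 6
  S → 6
  ρ[c/a](S) → 6
  ρ[d/e](ρ[c/a](S)) → 6
  π[c,d](ρ[d/e](ρ[c/a](S))) → 6
  (T ∪ π[c,d](ρ[d/e](ρ[c/a](S)))) → 12
  S → 6
  σ[a<=2](S) → 1
  ((T ∪ π[c,d](ρ[d/e](ρ[c/a](S)))) ⋈[d=a] σ[a<=2](S)) → 2
  ρ[f/e](((T ∪ π[c,d](ρ[d/e](ρ[c/a](S)))) ⋈[d=a] σ[a<=2](S))) → 2
  σ[f<2](ρ[f/e](((T ∪ π[c,d](ρ[d/e](ρ[c/a](S)))) ⋈[d=a] σ[a<=2](S)))) → 2

== RESULT ==
c | d | a | u | f
1 | 1 | 1 | p | 1
4 | 1 | 1 | p | 1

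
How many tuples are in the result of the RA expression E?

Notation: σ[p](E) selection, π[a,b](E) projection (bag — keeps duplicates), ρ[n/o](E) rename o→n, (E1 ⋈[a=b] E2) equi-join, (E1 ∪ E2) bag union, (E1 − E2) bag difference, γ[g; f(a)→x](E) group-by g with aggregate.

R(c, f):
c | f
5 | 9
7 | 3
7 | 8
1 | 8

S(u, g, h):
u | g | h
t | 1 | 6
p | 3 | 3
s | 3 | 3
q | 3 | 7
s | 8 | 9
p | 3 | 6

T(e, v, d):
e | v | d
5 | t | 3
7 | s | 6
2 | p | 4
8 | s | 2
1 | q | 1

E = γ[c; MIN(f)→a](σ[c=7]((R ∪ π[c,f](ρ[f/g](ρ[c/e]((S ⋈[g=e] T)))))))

Per-node cardinality:
  R → 4
  S → 6
  T → 5
  (S ⋈[g=e] T) → 2
  ρ[c/e]((S ⋈[g=e] T)) → 2
  ρ[f/g](ρ[c/e]((S ⋈[g=e] T))) → 2
  π[c,f](ρ[f/g](ρ[c/e]((S ⋈[g=e] T)))) → 2
  (R ∪ π[c,f](ρ[f/g](ρ[c/e]((S ⋈[g=e] T))))) → 6
  σ[c=7]((R ∪ π[c,f](ρ[f/g](ρ[c/e]((S ⋈[g=e] T)))))) → 2
  γ[c; MIN(f)→a](σ[c=7]((R ∪ π[c,f](ρ[f/g](ρ[c/e]((S ⋈[g=e] T))))))) → 1

|E| = 1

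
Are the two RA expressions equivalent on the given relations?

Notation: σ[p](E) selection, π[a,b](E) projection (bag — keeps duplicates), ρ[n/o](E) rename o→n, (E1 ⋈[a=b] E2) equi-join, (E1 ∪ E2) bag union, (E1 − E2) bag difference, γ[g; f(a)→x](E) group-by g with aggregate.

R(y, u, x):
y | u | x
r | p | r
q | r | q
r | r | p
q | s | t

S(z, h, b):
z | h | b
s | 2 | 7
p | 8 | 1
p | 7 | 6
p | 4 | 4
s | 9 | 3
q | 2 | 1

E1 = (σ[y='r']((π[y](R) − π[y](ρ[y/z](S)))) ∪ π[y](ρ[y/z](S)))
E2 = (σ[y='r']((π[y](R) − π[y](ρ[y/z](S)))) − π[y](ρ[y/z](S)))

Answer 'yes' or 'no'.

E1 stepwise |·|:
  R → 4
  π[y](R) → 4
  S → 6
  ρ[y/z](S) → 6
  π[y](ρ[y/z](S)) → 6
  (π[y](R) − π[y](ρ[y/z](S))) → 3
  σ[y='r']((π[y](R) − π[y](ρ[y/z](S)))) → 2
  S → 6
  ρ[y/z](S) → 6
  π[y](ρ[y/z](S)) → 6
  (σ[y='r']((π[y](R) − π[y](ρ[y/z](S)))) ∪ π[y](ρ[y/z](S))) → 8
E2 stepwise |·|:
  R → 4
  π[y](R) → 4
  S → 6
  ρ[y/z](S) → 6
  π[y](ρ[y/z](S)) → 6
  (π[y](R) − π[y](ρ[y/z](S))) → 3
  σ[y='r']((π[y](R) − π[y](ρ[y/z](S)))) → 2
  S → 6
  ρ[y/z](S) → 6
  π[y](ρ[y/z](S)) → 6
  (σ[y='r']((π[y](R) − π[y](ρ[y/z](S)))) − π[y](ρ[y/z](S))) → 2

E1 result:
y
p
p
p
q
r
r
s
s
E2 result:
y
r
r
Witness: ('s',) appears 2× in E1 but 0× in E2.

no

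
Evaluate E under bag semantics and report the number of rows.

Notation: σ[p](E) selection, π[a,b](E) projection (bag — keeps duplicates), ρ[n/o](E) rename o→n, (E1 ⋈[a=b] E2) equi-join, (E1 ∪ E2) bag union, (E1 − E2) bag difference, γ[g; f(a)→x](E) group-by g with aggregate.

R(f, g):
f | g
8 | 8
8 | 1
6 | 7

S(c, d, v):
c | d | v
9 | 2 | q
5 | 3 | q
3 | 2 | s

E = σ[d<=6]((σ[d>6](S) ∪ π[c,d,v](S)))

Row counts bottom-up:
  S → 3
  σ[d>6](S) → 0
  S → 3
  π[c,d,v](S) → 3
  (σ[d>6](S) ∪ π[c,d,v](S)) → 3
  σ[d<=6]((σ[d>6](S) ∪ π[c,d,v](S))) → 3

|E| = 3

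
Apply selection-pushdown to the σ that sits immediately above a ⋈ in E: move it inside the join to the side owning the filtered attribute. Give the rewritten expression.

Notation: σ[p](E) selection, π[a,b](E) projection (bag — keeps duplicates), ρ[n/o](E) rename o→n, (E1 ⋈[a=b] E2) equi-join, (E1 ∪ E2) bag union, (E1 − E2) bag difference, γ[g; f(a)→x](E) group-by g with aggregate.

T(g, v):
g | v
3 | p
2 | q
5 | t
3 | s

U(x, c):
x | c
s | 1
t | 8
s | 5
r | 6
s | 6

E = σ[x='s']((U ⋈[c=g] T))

σ filters on x, owned by the left side.
E' = (σ[x='s'](U) ⋈[c=g] T)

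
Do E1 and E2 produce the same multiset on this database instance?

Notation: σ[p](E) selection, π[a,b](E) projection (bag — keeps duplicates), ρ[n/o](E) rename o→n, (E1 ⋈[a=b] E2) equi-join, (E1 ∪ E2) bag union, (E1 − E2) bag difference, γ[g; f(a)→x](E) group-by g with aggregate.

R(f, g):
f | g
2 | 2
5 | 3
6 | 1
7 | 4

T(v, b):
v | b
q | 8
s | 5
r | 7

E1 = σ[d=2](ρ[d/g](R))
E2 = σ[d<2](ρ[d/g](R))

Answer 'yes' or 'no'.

E1 subexpression sizes:
  R → 4
  ρ[d/g](R) → 4
  σ[d=2](ρ[d/g](R)) → 1
E2 subexpression sizes:
  R → 4
  ρ[d/g](R) → 4
  σ[d<2](ρ[d/g](R)) → 1

E1 result:
f | d
2 | 2
E2 result:
f | d
6 | 1
Witness: (6, 1) appears 0× in E1 but 1× in E2.

no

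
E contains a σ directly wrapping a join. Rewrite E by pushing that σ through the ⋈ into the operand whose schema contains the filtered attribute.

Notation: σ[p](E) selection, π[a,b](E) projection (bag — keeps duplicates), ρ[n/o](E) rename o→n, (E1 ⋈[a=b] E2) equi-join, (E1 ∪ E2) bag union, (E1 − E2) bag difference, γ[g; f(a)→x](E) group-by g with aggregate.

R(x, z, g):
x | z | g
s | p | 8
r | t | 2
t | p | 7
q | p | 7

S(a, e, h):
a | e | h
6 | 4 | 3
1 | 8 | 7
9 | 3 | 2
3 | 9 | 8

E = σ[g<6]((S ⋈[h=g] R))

σ filters on g, owned by the right side.
E' = (S ⋈[h=g] σ[g<6](R))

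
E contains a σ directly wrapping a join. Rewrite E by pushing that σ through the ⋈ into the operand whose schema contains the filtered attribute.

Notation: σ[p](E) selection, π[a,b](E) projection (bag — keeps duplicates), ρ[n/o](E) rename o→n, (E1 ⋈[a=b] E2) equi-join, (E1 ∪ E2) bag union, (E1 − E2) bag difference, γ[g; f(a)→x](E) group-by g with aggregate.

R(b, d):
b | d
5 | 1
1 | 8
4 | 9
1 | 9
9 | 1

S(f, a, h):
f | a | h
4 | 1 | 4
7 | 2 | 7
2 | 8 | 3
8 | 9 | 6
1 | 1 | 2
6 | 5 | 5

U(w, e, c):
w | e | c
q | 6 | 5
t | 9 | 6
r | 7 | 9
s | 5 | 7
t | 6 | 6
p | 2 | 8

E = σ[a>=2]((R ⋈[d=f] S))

σ filters on a, owned by the right side.
E' = (R ⋈[d=f] σ[a>=2](S))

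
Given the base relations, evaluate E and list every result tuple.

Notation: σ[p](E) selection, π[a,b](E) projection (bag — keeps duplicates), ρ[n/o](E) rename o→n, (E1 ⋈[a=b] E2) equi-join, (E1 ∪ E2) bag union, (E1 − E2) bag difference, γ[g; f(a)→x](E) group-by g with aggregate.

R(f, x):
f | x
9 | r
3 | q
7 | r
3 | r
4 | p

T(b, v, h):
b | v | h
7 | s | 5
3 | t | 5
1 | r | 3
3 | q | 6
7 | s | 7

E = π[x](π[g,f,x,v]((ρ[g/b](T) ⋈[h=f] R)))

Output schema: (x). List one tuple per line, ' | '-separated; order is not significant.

Stepwise |·|:
  T → 5
  ρ[g/b](T) → 5
  R → 5
  (ρ[g/b](T) ⋈[h=f] R) → 3
  π[g,f,x,v]((ρ[g/b](T) ⋈[h=f] R)) → 3
  π[x](π[g,f,x,v]((ρ[g/b](T) ⋈[h=f] R))) → 3

== RESULT ==
x
q
r
r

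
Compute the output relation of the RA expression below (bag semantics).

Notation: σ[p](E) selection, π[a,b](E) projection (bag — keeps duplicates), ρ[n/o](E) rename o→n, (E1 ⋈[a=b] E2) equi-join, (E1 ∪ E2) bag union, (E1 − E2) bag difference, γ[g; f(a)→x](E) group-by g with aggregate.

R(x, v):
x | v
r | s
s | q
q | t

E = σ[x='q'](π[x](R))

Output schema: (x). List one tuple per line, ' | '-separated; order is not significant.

Stepwise |·|:
  R → 3
  π[x](R) → 3
  σ[x='q'](π[x](R)) → 1

== RESULT ==
x
q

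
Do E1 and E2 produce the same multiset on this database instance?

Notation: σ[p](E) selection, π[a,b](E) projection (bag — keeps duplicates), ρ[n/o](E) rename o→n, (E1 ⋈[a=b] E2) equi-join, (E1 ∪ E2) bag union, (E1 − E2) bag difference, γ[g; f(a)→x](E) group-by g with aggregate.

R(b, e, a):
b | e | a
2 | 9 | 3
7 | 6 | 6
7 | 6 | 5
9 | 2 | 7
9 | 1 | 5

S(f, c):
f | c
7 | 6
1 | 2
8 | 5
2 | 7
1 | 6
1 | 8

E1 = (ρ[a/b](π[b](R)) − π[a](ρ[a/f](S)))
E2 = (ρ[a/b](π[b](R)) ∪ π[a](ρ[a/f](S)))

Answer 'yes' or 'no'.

E1 stepwise |·|:
  R → 5
  π[b](R) → 5
  ρ[a/b](π[b](R)) → 5
  S → 6
  ρ[a/f](S) → 6
  π[a](ρ[a/f](S)) → 6
  (ρ[a/b](π[b](R)) − π[a](ρ[a/f](S))) → 3
E2 stepwise |·|:
  R → 5
  π[b](R) → 5
  ρ[a/b](π[b](R)) → 5
  S → 6
  ρ[a/f](S) → 6
  π[a](ρ[a/f](S)) → 6
  (ρ[a/b](π[b](R)) ∪ π[a](ρ[a/f](S))) → 11

E1 result:
a
7
9
9
E2 result:
a
1
1
1
2
2
7
7
7
8
9
9
Witness: (1,) appears 0× in E1 but 3× in E2.

no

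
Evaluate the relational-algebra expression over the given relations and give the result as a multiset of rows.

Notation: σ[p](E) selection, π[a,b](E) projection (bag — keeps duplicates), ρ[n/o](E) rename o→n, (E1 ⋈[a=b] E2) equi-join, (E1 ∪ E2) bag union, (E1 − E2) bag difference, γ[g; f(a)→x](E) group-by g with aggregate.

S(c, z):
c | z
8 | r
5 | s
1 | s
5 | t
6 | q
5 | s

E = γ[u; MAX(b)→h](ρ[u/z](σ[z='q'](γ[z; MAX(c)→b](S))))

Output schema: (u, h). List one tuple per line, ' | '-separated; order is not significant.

Row counts bottom-up:
  S → 6
  γ[z; MAX(c)→b](S) → 4
  σ[z='q'](γ[z; MAX(c)→b](S)) → 1
  ρ[u/z](σ[z='q'](γ[z; MAX(c)→b](S))) → 1
  γ[u; MAX(b)→h](ρ[u/z](σ[z='q'](γ[z; MAX(c)→b](S)))) → 1

== RESULT ==
u | h
q | 6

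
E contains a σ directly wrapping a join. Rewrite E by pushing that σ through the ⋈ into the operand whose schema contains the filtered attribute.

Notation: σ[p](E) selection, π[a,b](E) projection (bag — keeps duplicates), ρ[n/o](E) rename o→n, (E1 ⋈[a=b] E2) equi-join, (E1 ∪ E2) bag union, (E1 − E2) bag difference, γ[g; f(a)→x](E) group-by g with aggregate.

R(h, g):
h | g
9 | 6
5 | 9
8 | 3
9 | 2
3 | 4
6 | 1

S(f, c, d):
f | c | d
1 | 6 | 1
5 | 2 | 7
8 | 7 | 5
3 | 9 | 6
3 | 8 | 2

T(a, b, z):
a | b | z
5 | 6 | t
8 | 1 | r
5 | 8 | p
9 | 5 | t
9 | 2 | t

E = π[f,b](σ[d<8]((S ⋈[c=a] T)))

σ filters on d, owned by the left side.
E' = π[f,b]((σ[d<8](S) ⋈[c=a] T))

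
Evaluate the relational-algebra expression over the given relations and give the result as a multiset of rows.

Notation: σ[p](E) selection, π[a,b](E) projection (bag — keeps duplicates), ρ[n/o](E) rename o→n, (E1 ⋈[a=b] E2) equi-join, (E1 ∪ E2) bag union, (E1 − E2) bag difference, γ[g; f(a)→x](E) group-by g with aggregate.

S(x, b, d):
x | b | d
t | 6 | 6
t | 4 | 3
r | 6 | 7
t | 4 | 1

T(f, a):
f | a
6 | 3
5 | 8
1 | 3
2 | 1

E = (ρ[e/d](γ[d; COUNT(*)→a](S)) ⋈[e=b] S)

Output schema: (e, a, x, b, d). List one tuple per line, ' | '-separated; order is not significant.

Stepwise |·|:
  S → 4
  γ[d; COUNT(*)→a](S) → 4
  ρ[e/d](γ[d; COUNT(*)→a](S)) → 4
  S → 4
  (ρ[e/d](γ[d; COUNT(*)→a](S)) ⋈[e=b] S) → 2

== RESULT ==
e | a | x | b | d
6 | 1 | r | 6 | 7
6 | 1 | t | 6 | 6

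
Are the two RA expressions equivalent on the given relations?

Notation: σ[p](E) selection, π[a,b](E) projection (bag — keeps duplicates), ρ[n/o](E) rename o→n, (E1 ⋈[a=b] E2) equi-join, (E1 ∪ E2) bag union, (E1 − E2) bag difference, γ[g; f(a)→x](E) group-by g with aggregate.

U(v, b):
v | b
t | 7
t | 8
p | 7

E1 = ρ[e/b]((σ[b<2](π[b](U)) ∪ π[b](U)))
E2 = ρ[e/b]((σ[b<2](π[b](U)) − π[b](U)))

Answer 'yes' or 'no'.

E1 subexpression sizes:
  U → 3
  π[b](U) → 3
  σ[b<2](π[b](U)) → 0
  U → 3
  π[b](U) → 3
  (σ[b<2](π[b](U)) ∪ π[b](U)) → 3
  ρ[e/b]((σ[b<2](π[b](U)) ∪ π[b](U))) → 3
E2 subexpression sizes:
  U → 3
  π[b](U) → 3
  σ[b<2](π[b](U)) → 0
  U → 3
  π[b](U) → 3
  (σ[b<2](π[b](U)) − π[b](U)) → 0
  ρ[e/b]((σ[b<2](π[b](U)) − π[b](U))) → 0

E1 result:
e
7
7
8
E2 result:
e
(0 rows)
Witness: (7,) appears 2× in E1 but 0× in E2.

no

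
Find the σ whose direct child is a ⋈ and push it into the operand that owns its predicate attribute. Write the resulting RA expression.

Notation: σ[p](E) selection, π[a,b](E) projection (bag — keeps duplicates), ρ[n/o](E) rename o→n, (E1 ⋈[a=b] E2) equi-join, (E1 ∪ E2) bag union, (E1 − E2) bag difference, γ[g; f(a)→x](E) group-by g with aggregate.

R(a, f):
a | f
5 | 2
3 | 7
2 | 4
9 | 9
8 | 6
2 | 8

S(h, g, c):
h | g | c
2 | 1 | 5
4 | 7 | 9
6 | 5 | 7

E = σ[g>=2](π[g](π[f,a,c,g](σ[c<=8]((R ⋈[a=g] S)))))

σ filters on c, owned by the right side.
E' = σ[g>=2](π[g](π[f,a,c,g]((R ⋈[a=g] σ[c<=8](S)))))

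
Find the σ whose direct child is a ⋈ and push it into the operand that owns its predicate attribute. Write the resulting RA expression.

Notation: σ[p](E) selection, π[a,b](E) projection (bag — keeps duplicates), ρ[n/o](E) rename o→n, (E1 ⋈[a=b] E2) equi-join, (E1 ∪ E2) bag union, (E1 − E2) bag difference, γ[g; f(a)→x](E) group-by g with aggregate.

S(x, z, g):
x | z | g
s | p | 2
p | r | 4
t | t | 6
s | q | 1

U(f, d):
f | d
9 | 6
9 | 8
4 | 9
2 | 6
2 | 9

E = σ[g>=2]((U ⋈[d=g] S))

σ filters on g, owned by the right side.
E' = (U ⋈[d=g] σ[g>=2](S))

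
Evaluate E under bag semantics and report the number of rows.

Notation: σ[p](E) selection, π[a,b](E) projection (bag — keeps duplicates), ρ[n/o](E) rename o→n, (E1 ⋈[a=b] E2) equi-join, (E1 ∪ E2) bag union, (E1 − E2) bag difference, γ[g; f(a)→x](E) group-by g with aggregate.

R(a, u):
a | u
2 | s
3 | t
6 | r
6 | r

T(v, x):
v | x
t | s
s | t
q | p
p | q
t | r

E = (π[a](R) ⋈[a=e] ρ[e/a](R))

Stepwise |·|:
  R → 4
  π[a](R) → 4
  R → 4
  ρ[e/a](R) → 4
  (π[a](R) ⋈[a=e] ρ[e/a](R)) → 6

|E| = 6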